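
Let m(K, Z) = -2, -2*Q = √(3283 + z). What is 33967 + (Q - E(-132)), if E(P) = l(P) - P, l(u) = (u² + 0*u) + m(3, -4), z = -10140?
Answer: 16413 - I*√6857/2 ≈ 16413.0 - 41.404*I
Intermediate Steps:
Q = -I*√6857/2 (Q = -√(3283 - 10140)/2 = -I*√6857/2 ≈ -41.404*I)
l(u) = -2 + u² (l(u) = (u² + 0*u) - 2 = (u² + 0) - 2 = u² - 2 = -2 + u²)
E(P) = -2 + P² - P (E(P) = (-2 + P²) - P = -2 + P² - P)
33967 + (Q - E(-132)) = 33967 + (-I*√6857/2 - (-2 + (-132)² - 1*(-132))) = 33967 + (-I*√6857/2 - (-2 + 17424 + 132)) = 33967 + (-I*√6857/2 - 1*17554) = 33967 + (-I*√6857/2 - 17554) = 33967 + (-17554 - I*√6857/2) = 16413 - I*√6857/2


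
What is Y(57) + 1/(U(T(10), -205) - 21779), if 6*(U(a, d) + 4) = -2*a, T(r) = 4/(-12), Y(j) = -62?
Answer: -12154861/196046 ≈ -62.000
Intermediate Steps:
T(r) = -1/3 (T(r) = 4*(-1/12) = -1/3)
U(a, d) = -4 - a/3 (U(a, d) = -4 + (-2*a)/6 = -4 - a/3)
Y(57) + 1/(U(T(10), -205) - 21779) = -62 + 1/((-4 - 1/3*(-1/3)) - 21779) = -62 + 1/((-4 + 1/9) - 21779) = -62 + 1/(-35/9 - 21779) = -62 + 1/(-196046/9) = -62 - 9/196046 = -12154861/196046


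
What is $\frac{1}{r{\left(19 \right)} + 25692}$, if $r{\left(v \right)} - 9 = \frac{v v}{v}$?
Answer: $\frac{1}{25720} \approx 3.888 \cdot 10^{-5}$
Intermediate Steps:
$r{\left(v \right)} = 9 + v$ ($r{\left(v \right)} = 9 + \frac{v v}{v} = 9 + \frac{v^{2}}{v} = 9 + v$)
$\frac{1}{r{\left(19 \right)} + 25692} = \frac{1}{\left(9 + 19\right) + 25692} = \frac{1}{28 + 25692} = \frac{1}{25720}$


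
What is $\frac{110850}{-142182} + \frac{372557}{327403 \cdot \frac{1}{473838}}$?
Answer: $\frac{4183264787492477}{7758468891} \approx 5.3919 \cdot 10^{5}$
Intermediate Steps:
$\frac{110850}{-142182} + \frac{372557}{327403 \cdot \frac{1}{473838}} = 110850 \left(- \frac{1}{142182}\right) + \frac{372557}{327403 \cdot \frac{1}{473838}} = - \frac{18475}{23697} + \frac{372557}{\frac{327403}{473838}} = - \frac{18475}{23697} + 372557 \cdot \frac{473838}{327403} = - \frac{18475}{23697} + \frac{176531663766}{327403} = \frac{4183264787492477}{7758468891}$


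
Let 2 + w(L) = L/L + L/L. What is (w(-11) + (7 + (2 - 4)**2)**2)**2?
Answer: 14641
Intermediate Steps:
w(L) = 0 (w(L) = -2 + (L/L + L/L) = -2 + (1 + 1) = -2 + 2 = 0)
(w(-11) + (7 + (2 - 4)**2)**2)**2 = (0 + (7 + (2 - 4)**2)**2)**2 = (0 + (7 + (-2)**2)**2)**2 = (0 + (7 + 4)**2)**2 = (0 + 11**2)**2 = (0 + 121)**2 = 121**2 = 14641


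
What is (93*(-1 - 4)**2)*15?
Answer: 34875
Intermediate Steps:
(93*(-1 - 4)**2)*15 = (93*(-5)**2)*15 = (93*25)*15 = 2325*15 = 34875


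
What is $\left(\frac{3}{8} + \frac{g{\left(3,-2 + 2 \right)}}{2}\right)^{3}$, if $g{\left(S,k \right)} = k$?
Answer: $\frac{27}{512} \approx 0.052734$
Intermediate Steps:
$\left(\frac{3}{8} + \frac{g{\left(3,-2 + 2 \right)}}{2}\right)^{3} = \left(\frac{3}{8} + \frac{-2 + 2}{2}\right)^{3} = \left(3 \cdot \frac{1}{8} + 0 \cdot \frac{1}{2}\right)^{3} = \left(\frac{3}{8} + 0\right)^{3} = \left(\frac{3}{8}\right)^{3} = \frac{27}{512}$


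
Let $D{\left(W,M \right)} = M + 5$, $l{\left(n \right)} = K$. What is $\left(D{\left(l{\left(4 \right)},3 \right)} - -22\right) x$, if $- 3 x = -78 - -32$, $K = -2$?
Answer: $460$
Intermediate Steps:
$l{\left(n \right)} = -2$
$x = \frac{46}{3}$ ($x = - \frac{-78 - -32}{3} = - \frac{-78 + 32}{3} = \left(- \frac{1}{3}\right) \left(-46\right) = \frac{46}{3} \approx 15.333$)
$D{\left(W,M \right)} = 5 + M$
$\left(D{\left(l{\left(4 \right)},3 \right)} - -22\right) x = \left(\left(5 + 3\right) - -22\right) \frac{46}{3} = \left(8 + 22\right) \frac{46}{3} = 30 \cdot \frac{46}{3} = 460$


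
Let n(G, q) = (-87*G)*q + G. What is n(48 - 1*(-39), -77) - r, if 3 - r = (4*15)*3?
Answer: 583077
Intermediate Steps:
n(G, q) = G - 87*G*q (n(G, q) = -87*G*q + G = G - 87*G*q)
r = -177 (r = 3 - 4*15*3 = 3 - 60*3 = 3 - 1*180 = 3 - 180 = -177)
n(48 - 1*(-39), -77) - r = (48 - 1*(-39))*(1 - 87*(-77)) - 1*(-177) = (48 + 39)*(1 + 6699) + 177 = 87*6700 + 177 = 582900 + 177 = 583077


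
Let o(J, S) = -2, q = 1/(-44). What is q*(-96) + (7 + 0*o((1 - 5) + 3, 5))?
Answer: 101/11 ≈ 9.1818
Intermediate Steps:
q = -1/44 ≈ -0.022727
q*(-96) + (7 + 0*o((1 - 5) + 3, 5)) = -1/44*(-96) + (7 + 0*(-2)) = 24/11 + (7 + 0) = 24/11 + 7 = 101/11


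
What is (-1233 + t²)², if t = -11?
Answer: 1236544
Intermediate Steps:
(-1233 + t²)² = (-1233 + (-11)²)² = (-1233 + 121)² = (-1112)² = 1236544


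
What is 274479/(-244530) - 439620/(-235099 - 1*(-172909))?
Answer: 334927517/56323410 ≈ 5.9465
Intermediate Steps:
274479/(-244530) - 439620/(-235099 - 1*(-172909)) = 274479*(-1/244530) - 439620/(-235099 + 172909) = -91493/81510 - 439620/(-62190) = -91493/81510 - 439620*(-1/62190) = -91493/81510 + 14654/2073 = 334927517/56323410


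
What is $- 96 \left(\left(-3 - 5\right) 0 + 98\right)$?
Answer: $-9408$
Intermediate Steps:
$- 96 \left(\left(-3 - 5\right) 0 + 98\right) = - 96 \left(\left(-8\right) 0 + 98\right) = - 96 \left(0 + 98\right) = \left(-96\right) 98 = -9408$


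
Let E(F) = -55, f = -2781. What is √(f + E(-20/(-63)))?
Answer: 2*I*√709 ≈ 53.254*I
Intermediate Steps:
√(f + E(-20/(-63))) = √(-2781 - 55) = √(-2836) = 2*I*√709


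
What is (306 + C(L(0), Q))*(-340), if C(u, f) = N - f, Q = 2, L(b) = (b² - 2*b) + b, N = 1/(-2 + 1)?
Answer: -103020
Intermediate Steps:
N = -1 (N = 1/(-1) = -1)
L(b) = b² - b
C(u, f) = -1 - f
(306 + C(L(0), Q))*(-340) = (306 + (-1 - 1*2))*(-340) = (306 + (-1 - 2))*(-340) = (306 - 3)*(-340) = 303*(-340) = -103020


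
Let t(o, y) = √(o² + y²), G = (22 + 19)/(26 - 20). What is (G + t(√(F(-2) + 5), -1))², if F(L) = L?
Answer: 2809/36 ≈ 78.028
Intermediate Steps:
G = 41/6 ≈ 6.8333
(G + t(√(F(-2) + 5), -1))² = (41/6 + √((√(-2 + 5))² + (-1)²))² = (41/6 + √((√3)² + 1))² = (41/6 + √(3 + 1))² = (41/6 + √4)² = (41/6 + 2)² = (53/6)² = 2809/36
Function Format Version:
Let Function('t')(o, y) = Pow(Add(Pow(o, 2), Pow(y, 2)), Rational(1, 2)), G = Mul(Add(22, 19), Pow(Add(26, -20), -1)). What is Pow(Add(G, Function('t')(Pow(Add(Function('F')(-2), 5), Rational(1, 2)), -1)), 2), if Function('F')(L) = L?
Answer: Rational(2809, 36) ≈ 78.028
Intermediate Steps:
G = Rational(41, 6) (G = Mul(41, Pow(6, -1)) = Mul(41, Rational(1, 6)) = Rational(41, 6) ≈ 6.8333)
Pow(Add(G, Function('t')(Pow(Add(Function('F')(-2), 5), Rational(1, 2)), -1)), 2) = Pow(Add(Rational(41, 6), Pow(Add(Pow(Pow(Add(-2, 5), Rational(1, 2)), 2), Pow(-1, 2)), Rational(1, 2))), 2) = Pow(Add(Rational(41, 6), Pow(Add(Pow(Pow(3, Rational(1, 2)), 2), 1), Rational(1, 2))), 2) = Pow(Add(Rational(41, 6), Pow(Add(3, 1), Rational(1, 2))), 2) = Pow(Add(Rational(41, 6), Pow(4, Rational(1, 2))), 2) = Pow(Add(Rational(41, 6), 2), 2) = Pow(Rational(53, 6), 2) = Rational(2809, 36)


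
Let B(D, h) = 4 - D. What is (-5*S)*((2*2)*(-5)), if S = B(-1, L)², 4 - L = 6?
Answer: 2500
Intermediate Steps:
L = -2 (L = 4 - 1*6 = 4 - 6 = -2)
S = 25 (S = (4 - 1*(-1))² = (4 + 1)² = 5² = 25)
(-5*S)*((2*2)*(-5)) = (-5*25)*((2*2)*(-5)) = -500*(-5) = -125*(-20) = 2500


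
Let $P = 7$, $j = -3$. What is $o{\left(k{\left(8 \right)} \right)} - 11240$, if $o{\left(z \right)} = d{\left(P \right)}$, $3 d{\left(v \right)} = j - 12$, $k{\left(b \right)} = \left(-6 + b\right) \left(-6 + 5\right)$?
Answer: $-11245$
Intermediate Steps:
$k{\left(b \right)} = 6 - b$ ($k{\left(b \right)} = \left(-6 + b\right) \left(-1\right) = 6 - b$)
$d{\left(v \right)} = -5$ ($d{\left(v \right)} = \frac{-3 - 12}{3} = \frac{1}{3} \left(-15\right) = -5$)
$o{\left(z \right)} = -5$
$o{\left(k{\left(8 \right)} \right)} - 11240 = -5 - 11240 = -11245$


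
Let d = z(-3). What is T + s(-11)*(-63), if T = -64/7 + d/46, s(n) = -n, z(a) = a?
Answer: -226111/322 ≈ -702.21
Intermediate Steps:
d = -3
T = -2965/322 (T = -64/7 - 3/46 = -2965/322 ≈ -9.2081)
T + s(-11)*(-63) = -2965/322 - 1*(-11)*(-63) = -2965/322 + 11*(-63) = -2965/322 - 693 = -226111/322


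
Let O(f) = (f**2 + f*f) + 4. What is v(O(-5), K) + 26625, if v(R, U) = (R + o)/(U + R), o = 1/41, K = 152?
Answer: 224876965/8446 ≈ 26625.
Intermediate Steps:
o = 1/41 ≈ 0.024390
O(f) = 4 + 2*f**2 (O(f) = (f**2 + f**2) + 4 = 2*f**2 + 4 = 4 + 2*f**2)
v(R, U) = (1/41 + R)/(R + U) (v(R, U) = (R + 1/41)/(U + R) = (1/41 + R)/(R + U))
v(O(-5), K) + 26625 = (1/41 + (4 + 2*(-5)**2))/((4 + 2*(-5)**2) + 152) + 26625 = (1/41 + (4 + 2*25))/((4 + 2*25) + 152) + 26625 = (1/41 + (4 + 50))/((4 + 50) + 152) + 26625 = (1/41 + 54)/(54 + 152) + 26625 = (2215/41)/206 + 26625 = (1/206)*(2215/41) + 26625 = 2215/8446 + 26625 = 224876965/8446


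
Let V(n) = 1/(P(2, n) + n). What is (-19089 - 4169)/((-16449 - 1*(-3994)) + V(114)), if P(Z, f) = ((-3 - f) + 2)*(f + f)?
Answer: 607173348/325150231 ≈ 1.8674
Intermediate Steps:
P(Z, f) = 2*f*(-1 - f) (P(Z, f) = (-1 - f)*(2*f) = 2*f*(-1 - f))
V(n) = 1/(n - 2*n*(1 + n)) (V(n) = 1/(-2*n*(1 + n) + n) = 1/(n - 2*n*(1 + n)))
(-19089 - 4169)/((-16449 - 1*(-3994)) + V(114)) = (-19089 - 4169)/((-16449 - 1*(-3994)) - 1/(114*(1 + 2*114))) = -23258/((-16449 + 3994) - 1*1/114/(1 + 228)) = -23258/(-12455 - 1*1/114/229) = -23258/(-12455 - 1*1/114*1/229) = -23258/(-12455 - 1/26106) = -23258/(-325150231/26106) = -23258*(-26106/325150231) = 607173348/325150231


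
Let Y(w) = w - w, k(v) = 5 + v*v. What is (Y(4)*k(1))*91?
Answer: 0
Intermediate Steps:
k(v) = 5 + v²
Y(w) = 0
(Y(4)*k(1))*91 = (0*(5 + 1²))*91 = (0*(5 + 1))*91 = (0*6)*91 = 0*91 = 0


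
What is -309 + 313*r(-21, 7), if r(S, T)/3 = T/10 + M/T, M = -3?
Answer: -3789/70 ≈ -54.129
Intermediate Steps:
r(S, T) = -9/T + 3*T/10 (r(S, T) = 3*(T/10 - 3/T) = 3*(-3/T + T/10) = -9/T + 3*T/10)
-309 + 313*r(-21, 7) = -309 + 313*(-9/7 + (3/10)*7) = -309 + 313*(-9*1/7 + 21/10) = -309 + 313*(-9/7 + 21/10) = -309 + 313*(57/70) = -309 + 17841/70 = -3789/70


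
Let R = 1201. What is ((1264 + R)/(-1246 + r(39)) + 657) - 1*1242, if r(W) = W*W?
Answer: -31682/55 ≈ -576.04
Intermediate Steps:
r(W) = W²
((1264 + R)/(-1246 + r(39)) + 657) - 1*1242 = ((1264 + 1201)/(-1246 + 39²) + 657) - 1*1242 = (2465/(-1246 + 1521) + 657) - 1242 = (2465/275 + 657) - 1242 = (2465*(1/275) + 657) - 1242 = (493/55 + 657) - 1242 = 36628/55 - 1242 = -31682/55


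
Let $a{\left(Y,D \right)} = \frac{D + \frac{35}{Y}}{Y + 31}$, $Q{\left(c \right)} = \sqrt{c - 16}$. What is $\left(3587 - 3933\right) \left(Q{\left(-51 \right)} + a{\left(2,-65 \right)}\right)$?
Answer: $\frac{16435}{33} - 346 i \sqrt{67} \approx 498.03 - 2832.1 i$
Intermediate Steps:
$Q{\left(c \right)} = \sqrt{-16 + c}$
$a{\left(Y,D \right)} = \frac{D + \frac{35}{Y}}{31 + Y}$
$\left(3587 - 3933\right) \left(Q{\left(-51 \right)} + a{\left(2,-65 \right)}\right) = \left(3587 - 3933\right) \left(\sqrt{-16 - 51} + \frac{35 - 130}{2 \left(31 + 2\right)}\right) = - 346 \left(\sqrt{-67} + \frac{35 - 130}{2 \cdot 33}\right) = - 346 \left(i \sqrt{67} + \frac{1}{2} \cdot \frac{1}{33} \left(-95\right)\right) = - 346 \left(i \sqrt{67} - \frac{95}{66}\right) = - 346 \left(- \frac{95}{66} + i \sqrt{67}\right) = \frac{16435}{33} - 346 i \sqrt{67}$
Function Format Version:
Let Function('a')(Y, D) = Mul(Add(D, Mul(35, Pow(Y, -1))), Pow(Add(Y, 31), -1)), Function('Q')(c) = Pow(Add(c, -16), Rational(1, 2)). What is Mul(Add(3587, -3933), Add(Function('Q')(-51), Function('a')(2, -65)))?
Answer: Add(Rational(16435, 33), Mul(-346, I, Pow(67, Rational(1, 2)))) ≈ Add(498.03, Mul(-2832.1, I))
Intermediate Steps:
Function('Q')(c) = Pow(Add(-16, c), Rational(1, 2))
Function('a')(Y, D) = Mul(Pow(Add(31, Y), -1), Add(D, Mul(35, Pow(Y, -1)))) (Function('a')(Y, D) = Mul(Add(D, Mul(35, Pow(Y, -1))), Pow(Add(31, Y), -1)) = Mul(Pow(Add(31, Y), -1), Add(D, Mul(35, Pow(Y, -1)))))
Mul(Add(3587, -3933), Add(Function('Q')(-51), Function('a')(2, -65))) = Mul(Add(3587, -3933), Add(Pow(Add(-16, -51), Rational(1, 2)), Mul(Pow(2, -1), Pow(Add(31, 2), -1), Add(35, Mul(-65, 2))))) = Mul(-346, Add(Pow(-67, Rational(1, 2)), Mul(Rational(1, 2), Pow(33, -1), Add(35, -130)))) = Mul(-346, Add(Mul(I, Pow(67, Rational(1, 2))), Mul(Rational(1, 2), Rational(1, 33), -95))) = Mul(-346, Add(Mul(I, Pow(67, Rational(1, 2))), Rational(-95, 66))) = Mul(-346, Add(Rational(-95, 66), Mul(I, Pow(67, Rational(1, 2))))) = Add(Rational(16435, 33), Mul(-346, I, Pow(67, Rational(1, 2))))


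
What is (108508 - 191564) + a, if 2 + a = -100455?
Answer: -183513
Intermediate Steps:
a = -100457 (a = -2 - 100455 = -100457)
(108508 - 191564) + a = (108508 - 191564) - 100457 = -83056 - 100457 = -183513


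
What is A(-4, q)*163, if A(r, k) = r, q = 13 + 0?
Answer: -652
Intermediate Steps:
q = 13
A(-4, q)*163 = -4*163 = -652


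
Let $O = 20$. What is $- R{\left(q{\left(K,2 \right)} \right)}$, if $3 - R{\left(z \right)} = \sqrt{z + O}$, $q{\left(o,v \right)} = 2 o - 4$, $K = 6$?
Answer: $-3 + 2 \sqrt{7} \approx 2.2915$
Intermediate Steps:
$q{\left(o,v \right)} = -4 + 2 o$
$R{\left(z \right)} = 3 - \sqrt{20 + z}$ ($R{\left(z \right)} = 3 - \sqrt{z + 20} = 3 - \sqrt{20 + z}$)
$- R{\left(q{\left(K,2 \right)} \right)} = - (3 - \sqrt{20 + \left(-4 + 2 \cdot 6\right)}) = - (3 - \sqrt{20 + \left(-4 + 12\right)}) = - (3 - \sqrt{20 + 8}) = - (3 - \sqrt{28}) = - (3 - 2 \sqrt{7}) = -3 + 2 \sqrt{7}$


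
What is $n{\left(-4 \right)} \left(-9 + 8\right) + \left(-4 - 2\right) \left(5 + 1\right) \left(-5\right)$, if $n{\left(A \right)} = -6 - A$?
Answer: $182$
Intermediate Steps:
$n{\left(-4 \right)} \left(-9 + 8\right) + \left(-4 - 2\right) \left(5 + 1\right) \left(-5\right) = \left(-6 - -4\right) \left(-9 + 8\right) + \left(-4 - 2\right) \left(5 + 1\right) \left(-5\right) = \left(-6 + 4\right) \left(-1\right) - 6 \cdot 6 \left(-5\right) = \left(-2\right) \left(-1\right) - -180 = 2 + 180 = 182$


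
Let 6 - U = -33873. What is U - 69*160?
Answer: 22839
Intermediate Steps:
U = 33879 (U = 6 - 1*(-33873) = 6 + 33873 = 33879)
U - 69*160 = 33879 - 69*160 = 33879 - 11040 = 22839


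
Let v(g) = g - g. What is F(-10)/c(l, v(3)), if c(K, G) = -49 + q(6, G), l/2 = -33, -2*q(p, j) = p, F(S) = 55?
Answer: -55/52 ≈ -1.0577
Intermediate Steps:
v(g) = 0
q(p, j) = -p/2
l = -66 (l = 2*(-33) = -66)
c(K, G) = -52 (c(K, G) = -49 - 1/2*6 = -49 - 3 = -52)
F(-10)/c(l, v(3)) = 55/(-52) = 55*(-1/52) = -55/52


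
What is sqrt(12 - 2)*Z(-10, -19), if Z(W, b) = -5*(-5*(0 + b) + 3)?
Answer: -490*sqrt(10) ≈ -1549.5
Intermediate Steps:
Z(W, b) = -15 + 25*b (Z(W, b) = -5*(-5*b + 3) = -5*(3 - 5*b) = -15 + 25*b)
sqrt(12 - 2)*Z(-10, -19) = sqrt(12 - 2)*(-15 + 25*(-19)) = sqrt(10)*(-15 - 475) = sqrt(10)*(-490) = -490*sqrt(10)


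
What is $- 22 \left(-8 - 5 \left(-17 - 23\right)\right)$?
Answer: $-4224$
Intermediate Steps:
$- 22 \left(-8 - 5 \left(-17 - 23\right)\right) = - 22 \left(-8 - -200\right) = - 22 \left(-8 + 200\right) = \left(-22\right) 192 = -4224$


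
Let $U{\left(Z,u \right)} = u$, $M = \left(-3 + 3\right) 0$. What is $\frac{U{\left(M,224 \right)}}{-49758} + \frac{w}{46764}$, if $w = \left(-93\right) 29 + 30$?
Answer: $- \frac{7954429}{129271284} \approx -0.061533$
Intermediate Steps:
$M = 0$ ($M = 0 \cdot 0 = 0$)
$w = -2667$ ($w = -2697 + 30 = -2667$)
$\frac{U{\left(M,224 \right)}}{-49758} + \frac{w}{46764} = \frac{224}{-49758} - \frac{2667}{46764} = 224 \left(- \frac{1}{49758}\right) - \frac{889}{15588} = - \frac{112}{24879} - \frac{889}{15588} = - \frac{7954429}{129271284}$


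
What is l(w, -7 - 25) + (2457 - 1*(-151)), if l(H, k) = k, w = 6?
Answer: 2576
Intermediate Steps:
l(w, -7 - 25) + (2457 - 1*(-151)) = (-7 - 25) + (2457 - 1*(-151)) = -32 + (2457 + 151) = -32 + 2608 = 2576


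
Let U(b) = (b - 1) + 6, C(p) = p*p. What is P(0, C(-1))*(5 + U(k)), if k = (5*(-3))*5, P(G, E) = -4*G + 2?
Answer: -130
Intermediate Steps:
C(p) = p²
P(G, E) = 2 - 4*G
k = -75 (k = -15*5 = -75)
U(b) = 5 + b (U(b) = (-1 + b) + 6 = 5 + b)
P(0, C(-1))*(5 + U(k)) = (2 - 4*0)*(5 + (5 - 75)) = (2 + 0)*(5 - 70) = 2*(-65) = -130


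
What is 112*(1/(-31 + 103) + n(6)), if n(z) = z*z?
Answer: 36302/9 ≈ 4033.6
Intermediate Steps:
n(z) = z²
112*(1/(-31 + 103) + n(6)) = 112*(1/(-31 + 103) + 6²) = 112*(1/72 + 36) = 112*(2593/72) = 36302/9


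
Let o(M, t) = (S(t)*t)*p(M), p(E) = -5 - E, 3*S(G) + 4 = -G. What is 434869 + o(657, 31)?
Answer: 2022877/3 ≈ 6.7429e+5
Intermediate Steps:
S(G) = -4/3 - G/3 (S(G) = -4/3 + (-G)/3 = -4/3 - G/3)
o(M, t) = t*(-5 - M)*(-4/3 - t/3) (o(M, t) = ((-4/3 - t/3)*t)*(-5 - M) = (t*(-4/3 - t/3))*(-5 - M) = t*(-5 - M)*(-4/3 - t/3))
434869 + o(657, 31) = 434869 + (1/3)*31*(4 + 31)*(5 + 657) = 434869 + (1/3)*31*35*662 = 434869 + 718270/3 = 2022877/3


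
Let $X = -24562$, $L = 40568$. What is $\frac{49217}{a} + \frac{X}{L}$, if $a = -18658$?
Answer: $- \frac{613728263}{189229436} \approx -3.2433$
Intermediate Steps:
$\frac{49217}{a} + \frac{X}{L} = \frac{49217}{-18658} - \frac{24562}{40568} = 49217 \left(- \frac{1}{18658}\right) - \frac{12281}{20284} = - \frac{49217}{18658} - \frac{12281}{20284} = - \frac{613728263}{189229436}$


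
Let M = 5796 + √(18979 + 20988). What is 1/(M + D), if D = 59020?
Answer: 64816/4201073889 - √39967/4201073889 ≈ 1.5381e-5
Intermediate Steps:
M = 5796 + √39967 ≈ 5995.9
1/(M + D) = 1/((5796 + √39967) + 59020) = 1/(64816 + √39967)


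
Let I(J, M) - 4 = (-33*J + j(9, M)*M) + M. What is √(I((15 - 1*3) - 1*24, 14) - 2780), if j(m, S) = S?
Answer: I*√2170 ≈ 46.583*I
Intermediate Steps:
I(J, M) = 4 + M + M² - 33*J (I(J, M) = 4 + ((-33*J + M*M) + M) = 4 + ((-33*J + M²) + M) = 4 + ((M² - 33*J) + M) = 4 + (M + M² - 33*J) = 4 + M + M² - 33*J)
√(I((15 - 1*3) - 1*24, 14) - 2780) = √((4 + 14 + 14² - 33*((15 - 1*3) - 1*24)) - 2780) = √((4 + 14 + 196 - 33*((15 - 3) - 24)) - 2780) = √((4 + 14 + 196 - 33*(12 - 24)) - 2780) = √((4 + 14 + 196 - 33*(-12)) - 2780) = √((4 + 14 + 196 + 396) - 2780) = √(610 - 2780) = √(-2170) = I*√2170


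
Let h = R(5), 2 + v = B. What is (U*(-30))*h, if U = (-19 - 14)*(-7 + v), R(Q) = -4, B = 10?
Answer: -3960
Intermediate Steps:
v = 8 (v = -2 + 10 = 8)
h = -4
U = -33 (U = (-19 - 14)*(-7 + 8) = -33*1 = -33)
(U*(-30))*h = -33*(-30)*(-4) = 990*(-4) = -3960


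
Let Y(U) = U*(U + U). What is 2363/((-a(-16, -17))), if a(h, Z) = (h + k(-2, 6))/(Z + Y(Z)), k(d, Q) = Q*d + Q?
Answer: 120513/2 ≈ 60257.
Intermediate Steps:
k(d, Q) = Q + Q*d
Y(U) = 2*U² (Y(U) = U*(2*U) = 2*U²)
a(h, Z) = (-6 + h)/(Z + 2*Z²) (a(h, Z) = (h + 6*(1 - 2))/(Z + 2*Z²) = (h + 6*(-1))/(Z + 2*Z²) = (h - 6)/(Z + 2*Z²) = (-6 + h)/(Z + 2*Z²))
2363/((-a(-16, -17))) = 2363/((-(-6 - 16)/((-17)*(1 + 2*(-17))))) = 2363/((-(-1)*(-22)/(17*(1 - 34)))) = 2363/((-(-1)*(-22)/(17*(-33)))) = 2363/((-(-1)*(-1)*(-22)/(17*33))) = 2363/((-1*(-2/51))) = 2363/(2/51) = 2363*(51/2) = 120513/2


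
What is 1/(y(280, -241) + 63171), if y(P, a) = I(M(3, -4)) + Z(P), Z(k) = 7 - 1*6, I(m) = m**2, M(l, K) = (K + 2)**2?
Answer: 1/63188 ≈ 1.5826e-5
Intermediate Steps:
M(l, K) = (2 + K)**2
Z(k) = 1 (Z(k) = 7 - 6 = 1)
y(P, a) = 17 (y(P, a) = ((2 - 4)**2)**2 + 1 = ((-2)**2)**2 + 1 = 4**2 + 1 = 16 + 1 = 17)
1/(y(280, -241) + 63171) = 1/(17 + 63171) = 1/63188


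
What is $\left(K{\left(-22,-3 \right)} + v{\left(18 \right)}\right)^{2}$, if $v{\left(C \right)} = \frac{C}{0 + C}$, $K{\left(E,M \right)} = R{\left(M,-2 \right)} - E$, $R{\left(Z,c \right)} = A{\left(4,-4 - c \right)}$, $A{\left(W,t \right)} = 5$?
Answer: $784$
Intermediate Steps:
$R{\left(Z,c \right)} = 5$
$K{\left(E,M \right)} = 5 - E$
$v{\left(C \right)} = 1$ ($v{\left(C \right)} = \frac{C}{C} = 1$)
$\left(K{\left(-22,-3 \right)} + v{\left(18 \right)}\right)^{2} = \left(\left(5 - -22\right) + 1\right)^{2} = \left(\left(5 + 22\right) + 1\right)^{2} = \left(27 + 1\right)^{2} = 28^{2} = 784$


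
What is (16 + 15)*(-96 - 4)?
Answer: -3100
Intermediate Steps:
(16 + 15)*(-96 - 4) = 31*(-100) = -3100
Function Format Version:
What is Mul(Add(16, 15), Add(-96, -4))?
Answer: -3100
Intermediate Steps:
Mul(Add(16, 15), Add(-96, -4)) = Mul(31, -100) = -3100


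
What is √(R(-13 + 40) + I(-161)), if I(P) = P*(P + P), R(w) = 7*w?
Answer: √52031 ≈ 228.10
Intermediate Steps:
I(P) = 2*P² (I(P) = P*(2*P) = 2*P²)
√(R(-13 + 40) + I(-161)) = √(7*(-13 + 40) + 2*(-161)²) = √(7*27 + 2*25921) = √(189 + 51842) = √52031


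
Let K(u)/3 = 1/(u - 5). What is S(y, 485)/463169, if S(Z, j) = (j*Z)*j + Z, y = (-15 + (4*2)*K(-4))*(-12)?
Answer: 49867912/463169 ≈ 107.67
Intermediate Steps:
K(u) = 3/(-5 + u) (K(u) = 3/(u - 5) = 3/(-5 + u))
y = 212 (y = (-15 + (4*2)*(3/(-5 - 4)))*(-12) = (-15 + 8*(3/(-9)))*(-12) = (-15 + 8*(3*(-⅑)))*(-12) = (-15 + 8*(-⅓))*(-12) = (-15 - 8/3)*(-12) = -53/3*(-12) = 212)
S(Z, j) = Z + Z*j² (S(Z, j) = (Z*j)*j + Z = Z*j² + Z = Z + Z*j²)
S(y, 485)/463169 = (212*(1 + 485²))/463169 = (212*(1 + 235225))*(1/463169) = (212*235226)*(1/463169) = 49867912*(1/463169) = 49867912/463169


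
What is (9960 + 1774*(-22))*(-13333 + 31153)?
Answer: -517991760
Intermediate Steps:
(9960 + 1774*(-22))*(-13333 + 31153) = (9960 - 39028)*17820 = -29068*17820 = -517991760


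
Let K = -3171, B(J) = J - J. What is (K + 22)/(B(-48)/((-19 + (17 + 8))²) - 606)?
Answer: 3149/606 ≈ 5.1964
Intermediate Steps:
B(J) = 0
(K + 22)/(B(-48)/((-19 + (17 + 8))²) - 606) = (-3171 + 22)/(0/((-19 + (17 + 8))²) - 606) = -3149/(0/((-19 + 25)²) - 606) = -3149/(0/(6²) - 606) = -3149/(0/36 - 606) = -3149/(0*(1/36) - 606) = -3149/(0 - 606) = -3149/(-606) = -3149*(-1/606) = 3149/606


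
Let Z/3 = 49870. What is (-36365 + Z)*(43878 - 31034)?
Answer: 1454518780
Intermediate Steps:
Z = 149610 (Z = 3*49870 = 149610)
(-36365 + Z)*(43878 - 31034) = (-36365 + 149610)*(43878 - 31034) = 113245*12844 = 1454518780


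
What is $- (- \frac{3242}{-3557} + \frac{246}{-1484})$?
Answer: $- \frac{1968053}{2639294} \approx -0.74567$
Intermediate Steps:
$- (- \frac{3242}{-3557} + \frac{246}{-1484}) = - (\left(-3242\right) \left(- \frac{1}{3557}\right) + 246 \left(- \frac{1}{1484}\right)) = - (\frac{3242}{3557} - \frac{123}{742}) = \left(-1\right) \frac{1968053}{2639294} = - \frac{1968053}{2639294}$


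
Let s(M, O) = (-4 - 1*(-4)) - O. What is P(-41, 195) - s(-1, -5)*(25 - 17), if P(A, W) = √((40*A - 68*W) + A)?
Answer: -40 + I*√14941 ≈ -40.0 + 122.23*I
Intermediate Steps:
s(M, O) = -O (s(M, O) = (-4 + 4) - O = 0 - O = -O)
P(A, W) = √(-68*W + 41*A) (P(A, W) = √((-68*W + 40*A) + A) = √(-68*W + 41*A))
P(-41, 195) - s(-1, -5)*(25 - 17) = √(-68*195 + 41*(-41)) - (-1*(-5))*(25 - 17) = √(-13260 - 1681) - 5*8 = √(-14941) - 1*40 = I*√14941 - 40 = -40 + I*√14941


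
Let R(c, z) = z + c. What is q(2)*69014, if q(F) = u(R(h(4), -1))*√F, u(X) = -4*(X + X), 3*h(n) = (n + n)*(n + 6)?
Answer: -42512624*√2/3 ≈ -2.0041e+7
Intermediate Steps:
h(n) = 2*n*(6 + n)/3 (h(n) = ((n + n)*(n + 6))/3 = ((2*n)*(6 + n))/3 = (2*n*(6 + n))/3 = 2*n*(6 + n)/3)
R(c, z) = c + z
u(X) = -8*X
q(F) = -616*√F/3 (q(F) = (-8*((⅔)*4*(6 + 4) - 1))*√F = (-8*((⅔)*4*10 - 1))*√F = (-8*(80/3 - 1))*√F = (-8*77/3)*√F = -616*√F/3)
q(2)*69014 = -616*√2/3*69014 = -42512624*√2/3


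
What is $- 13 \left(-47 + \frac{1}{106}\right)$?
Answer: $\frac{64753}{106} \approx 610.88$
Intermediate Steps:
$- 13 \left(-47 + \frac{1}{106}\right) = \left(-13\right) \left(- \frac{4981}{106}\right) = \frac{64753}{106}$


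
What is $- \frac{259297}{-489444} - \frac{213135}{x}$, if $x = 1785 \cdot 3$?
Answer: $- \frac{762437863}{19414612} \approx -39.271$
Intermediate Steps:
$x = 5355$
$- \frac{259297}{-489444} - \frac{213135}{x} = - \frac{259297}{-489444} - \frac{213135}{5355} = \left(-259297\right) \left(- \frac{1}{489444}\right) - \frac{14209}{357} = \frac{259297}{489444} - \frac{14209}{357} = - \frac{762437863}{19414612}$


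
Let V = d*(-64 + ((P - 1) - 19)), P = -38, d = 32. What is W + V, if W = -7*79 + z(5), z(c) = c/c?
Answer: -4456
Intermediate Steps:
z(c) = 1
V = -3904 (V = 32*(-64 + ((-38 - 1) - 19)) = 32*(-64 + (-39 - 19)) = 32*(-64 - 58) = 32*(-122) = -3904)
W = -552 (W = -7*79 + 1 = -553 + 1 = -552)
W + V = -552 - 3904 = -4456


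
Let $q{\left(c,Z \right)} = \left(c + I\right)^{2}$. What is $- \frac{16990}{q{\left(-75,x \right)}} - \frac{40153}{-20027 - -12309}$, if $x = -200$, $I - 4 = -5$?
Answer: $\frac{25198727}{11144792} \approx 2.261$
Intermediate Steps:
$I = -1$ ($I = 4 - 5 = -1$)
$q{\left(c,Z \right)} = \left(-1 + c\right)^{2}$ ($q{\left(c,Z \right)} = \left(c - 1\right)^{2} = \left(-1 + c\right)^{2}$)
$- \frac{16990}{q{\left(-75,x \right)}} - \frac{40153}{-20027 - -12309} = - \frac{16990}{\left(-1 - 75\right)^{2}} - \frac{40153}{-20027 - -12309} = - \frac{16990}{\left(-76\right)^{2}} - \frac{40153}{-20027 + 12309} = - \frac{16990}{5776} - \frac{40153}{-7718} = \left(-16990\right) \frac{1}{5776} - - \frac{40153}{7718} = - \frac{8495}{2888} + \frac{40153}{7718} = \frac{25198727}{11144792}$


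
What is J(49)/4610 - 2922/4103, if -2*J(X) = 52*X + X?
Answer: -37596331/37829660 ≈ -0.99383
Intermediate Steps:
J(X) = -53*X/2 (J(X) = -(52*X + X)/2 = -53*X/2)
J(49)/4610 - 2922/4103 = -53/2*49/4610 - 2922/4103 = -2597/2*1/4610 - 2922*1/4103 = -2597/9220 - 2922/4103 = -37596331/37829660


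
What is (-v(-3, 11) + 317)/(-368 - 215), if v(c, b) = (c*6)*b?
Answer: -515/583 ≈ -0.88336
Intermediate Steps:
v(c, b) = 6*b*c (v(c, b) = (6*c)*b = 6*b*c)
(-v(-3, 11) + 317)/(-368 - 215) = (-6*11*(-3) + 317)/(-368 - 215) = (-1*(-198) + 317)/(-583) = (198 + 317)*(-1/583) = 515*(-1/583) = -515/583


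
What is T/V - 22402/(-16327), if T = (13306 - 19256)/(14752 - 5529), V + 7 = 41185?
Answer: 4253919784669/3100372349469 ≈ 1.3721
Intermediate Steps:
V = 41178 (V = -7 + 41185 = 41178)
T = -5950/9223 ≈ -0.64513
T/V - 22402/(-16327) = -5950/9223/41178 - 22402/(-16327) = -5950/9223*1/41178 - 22402*(-1/16327) = -2975/189892347 + 22402/16327 = 4253919784669/3100372349469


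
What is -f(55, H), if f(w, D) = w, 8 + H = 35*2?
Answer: -55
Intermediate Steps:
H = 62 (H = -8 + 35*2 = -8 + 70 = 62)
-f(55, H) = -1*55 = -55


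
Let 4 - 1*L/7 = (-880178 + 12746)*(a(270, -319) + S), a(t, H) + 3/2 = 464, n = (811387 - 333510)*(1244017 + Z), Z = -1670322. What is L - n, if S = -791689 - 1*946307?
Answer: -10346623758291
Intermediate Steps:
S = -1737996 (S = -791689 - 946307 = -1737996)
n = -203721354485 (n = (811387 - 333510)*(1244017 - 1670322) = 477877*(-426305) = -203721354485)
a(t, H) = 925/2 (a(t, H) = -3/2 + 464 = 925/2)
L = -10550345112776 (L = 28 - 7*(-880178 + 12746)*(925/2 - 1737996) = 28 - (-6072024)*(-3475067)/2 = 28 - 7*1507192158972 = 28 - 10550345112804 = -10550345112776)
L - n = -10550345112776 - 1*(-203721354485) = -10550345112776 + 203721354485 = -10346623758291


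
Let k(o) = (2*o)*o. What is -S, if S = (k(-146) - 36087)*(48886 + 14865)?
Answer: -417250295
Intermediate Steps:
k(o) = 2*o**2
S = 417250295 (S = (2*(-146)**2 - 36087)*(48886 + 14865) = (2*21316 - 36087)*63751 = (42632 - 36087)*63751 = 6545*63751 = 417250295)
-S = -1*417250295 = -417250295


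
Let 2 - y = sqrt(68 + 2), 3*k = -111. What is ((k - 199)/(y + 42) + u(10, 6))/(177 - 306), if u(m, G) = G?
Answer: -406/120357 + 118*sqrt(70)/120357 ≈ 0.0048295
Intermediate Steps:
k = -37 (k = (1/3)*(-111) = -37)
y = 2 - sqrt(70) (y = 2 - sqrt(68 + 2) = 2 - sqrt(70) ≈ -6.3666)
((k - 199)/(y + 42) + u(10, 6))/(177 - 306) = ((-37 - 199)/((2 - sqrt(70)) + 42) + 6)/(177 - 306) = (-236/(44 - sqrt(70)) + 6)/(-129) = (6 - 236/(44 - sqrt(70)))*(-1/129) = -2/43 + 236/(129*(44 - sqrt(70)))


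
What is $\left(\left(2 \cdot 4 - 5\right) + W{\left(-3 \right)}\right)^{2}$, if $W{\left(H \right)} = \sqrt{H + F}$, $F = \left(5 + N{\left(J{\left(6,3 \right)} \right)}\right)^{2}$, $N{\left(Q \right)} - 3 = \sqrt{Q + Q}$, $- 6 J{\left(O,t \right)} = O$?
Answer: $\left(3 + \sqrt{-3 + \left(8 + i \sqrt{2}\right)^{2}}\right)^{2} \approx 114.9 + 31.312 i$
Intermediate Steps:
$J{\left(O,t \right)} = - \frac{O}{6}$
$N{\left(Q \right)} = 3 + \sqrt{2} \sqrt{Q}$ ($N{\left(Q \right)} = 3 + \sqrt{Q + Q} = 3 + \sqrt{2 Q} = 3 + \sqrt{2} \sqrt{Q}$)
$F = \left(8 + i \sqrt{2}\right)^{2}$ ($F = \left(5 + \left(3 + \sqrt{2} \sqrt{\left(- \frac{1}{6}\right) 6}\right)\right)^{2} = \left(5 + \left(3 + \sqrt{2} \sqrt{-1}\right)\right)^{2} = \left(5 + \left(3 + \sqrt{2} i\right)\right)^{2} = \left(5 + \left(3 + i \sqrt{2}\right)\right)^{2} = \left(8 + i \sqrt{2}\right)^{2} \approx 62.0 + 22.627 i$)
$W{\left(H \right)} = \sqrt{H + \left(8 + i \sqrt{2}\right)^{2}}$
$\left(\left(2 \cdot 4 - 5\right) + W{\left(-3 \right)}\right)^{2} = \left(\left(2 \cdot 4 - 5\right) + \sqrt{-3 + \left(8 + i \sqrt{2}\right)^{2}}\right)^{2} = \left(\left(8 - 5\right) + \sqrt{-3 + \left(8 + i \sqrt{2}\right)^{2}}\right)^{2} = \left(3 + \sqrt{-3 + \left(8 + i \sqrt{2}\right)^{2}}\right)^{2}$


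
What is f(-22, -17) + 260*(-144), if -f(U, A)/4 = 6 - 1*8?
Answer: -37432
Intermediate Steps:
f(U, A) = 8 (f(U, A) = -4*(6 - 1*8) = -4*(6 - 8) = -4*(-2) = 8)
f(-22, -17) + 260*(-144) = 8 + 260*(-144) = 8 - 37440 = -37432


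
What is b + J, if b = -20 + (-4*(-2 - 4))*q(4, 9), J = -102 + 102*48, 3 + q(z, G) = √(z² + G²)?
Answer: 4702 + 24*√97 ≈ 4938.4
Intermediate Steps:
q(z, G) = -3 + √(G² + z²) (q(z, G) = -3 + √(z² + G²) = -3 + √(G² + z²))
J = 4794 (J = -102 + 4896 = 4794)
b = -92 + 24*√97 (b = -20 + (-4*(-2 - 4))*(-3 + √(9² + 4²)) = -20 + (-4*(-6))*(-3 + √(81 + 16)) = -20 + 24*(-3 + √97) = -20 + (-72 + 24*√97) = -92 + 24*√97 ≈ 144.37)
b + J = (-92 + 24*√97) + 4794 = 4702 + 24*√97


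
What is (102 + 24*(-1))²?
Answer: 6084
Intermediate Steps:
(102 + 24*(-1))² = (102 - 24)² = 78² = 6084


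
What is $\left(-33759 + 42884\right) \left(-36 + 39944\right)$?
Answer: $364160500$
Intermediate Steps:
$\left(-33759 + 42884\right) \left(-36 + 39944\right) = 9125 \cdot 39908 = 364160500$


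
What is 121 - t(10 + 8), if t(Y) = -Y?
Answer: 139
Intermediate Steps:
121 - t(10 + 8) = 121 - (-1)*(10 + 8) = 121 - (-1)*18 = 121 - 1*(-18) = 121 + 18 = 139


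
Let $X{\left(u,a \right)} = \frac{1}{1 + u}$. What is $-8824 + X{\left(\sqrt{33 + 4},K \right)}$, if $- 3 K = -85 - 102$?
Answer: $- \frac{317665}{36} + \frac{\sqrt{37}}{36} \approx -8823.9$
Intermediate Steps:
$K = \frac{187}{3}$ ($K = - \frac{-85 - 102}{3} = \left(- \frac{1}{3}\right) \left(-187\right) = \frac{187}{3} \approx 62.333$)
$-8824 + X{\left(\sqrt{33 + 4},K \right)} = -8824 + \frac{1}{1 + \sqrt{33 + 4}} = -8824 + \frac{1}{1 + \sqrt{37}}$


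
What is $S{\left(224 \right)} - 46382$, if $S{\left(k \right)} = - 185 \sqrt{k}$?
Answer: $-46382 - 740 \sqrt{14} \approx -49151.0$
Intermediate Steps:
$S{\left(224 \right)} - 46382 = - 185 \sqrt{224} - 46382 = - 185 \cdot 4 \sqrt{14} - 46382 = - 740 \sqrt{14} - 46382 = -46382 - 740 \sqrt{14}$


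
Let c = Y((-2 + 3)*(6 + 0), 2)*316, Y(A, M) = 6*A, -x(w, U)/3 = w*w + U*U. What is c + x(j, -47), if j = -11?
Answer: 4386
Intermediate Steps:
x(w, U) = -3*U² - 3*w² (x(w, U) = -3*(w*w + U*U) = -3*(w² + U²) = -3*(U² + w²) = -3*U² - 3*w²)
c = 11376 (c = (6*((-2 + 3)*(6 + 0)))*316 = (6*(1*6))*316 = (6*6)*316 = 36*316 = 11376)
c + x(j, -47) = 11376 + (-3*(-47)² - 3*(-11)²) = 11376 + (-3*2209 - 3*121) = 11376 + (-6627 - 363) = 11376 - 6990 = 4386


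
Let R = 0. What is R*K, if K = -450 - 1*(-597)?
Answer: 0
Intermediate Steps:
K = 147 (K = -450 + 597 = 147)
R*K = 0*147 = 0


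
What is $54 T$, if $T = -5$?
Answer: $-270$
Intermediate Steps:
$54 T = 54 \left(-5\right) = -270$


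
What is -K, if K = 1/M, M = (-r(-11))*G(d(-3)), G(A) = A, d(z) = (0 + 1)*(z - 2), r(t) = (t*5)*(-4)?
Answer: -1/1100 ≈ -0.00090909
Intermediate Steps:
r(t) = -20*t (r(t) = (5*t)*(-4) = -20*t)
d(z) = -2 + z (d(z) = 1*(-2 + z) = -2 + z)
M = 1100 (M = (-(-20)*(-11))*(-2 - 3) = -1*220*(-5) = -220*(-5) = 1100)
K = 1/1100 ≈ 0.00090909
-K = -1*1/1100 = -1/1100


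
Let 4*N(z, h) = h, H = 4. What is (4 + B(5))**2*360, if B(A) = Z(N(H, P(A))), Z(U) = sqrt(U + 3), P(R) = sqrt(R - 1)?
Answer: 7020 + 1440*sqrt(14) ≈ 12408.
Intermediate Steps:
P(R) = sqrt(-1 + R)
N(z, h) = h/4
Z(U) = sqrt(3 + U)
B(A) = sqrt(3 + sqrt(-1 + A)/4)
(4 + B(5))**2*360 = (4 + sqrt(12 + sqrt(-1 + 5))/2)**2*360 = (4 + sqrt(12 + sqrt(4))/2)**2*360 = (4 + sqrt(12 + 2)/2)**2*360 = (4 + sqrt(14)/2)**2*360 = 360*(4 + sqrt(14)/2)**2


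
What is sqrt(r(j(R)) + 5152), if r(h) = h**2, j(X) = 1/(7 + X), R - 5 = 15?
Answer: sqrt(3755809)/27 ≈ 71.777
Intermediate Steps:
R = 20 (R = 5 + 15 = 20)
sqrt(r(j(R)) + 5152) = sqrt((1/(7 + 20))**2 + 5152) = sqrt((1/27)**2 + 5152) = sqrt(1/729 + 5152) = sqrt(3755809/729) = sqrt(3755809)/27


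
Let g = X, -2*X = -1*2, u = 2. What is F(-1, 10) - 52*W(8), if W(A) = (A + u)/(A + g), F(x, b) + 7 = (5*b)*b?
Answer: 3917/9 ≈ 435.22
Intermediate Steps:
X = 1 (X = -(-1)*2/2 = -½*(-2) = 1)
g = 1
F(x, b) = -7 + 5*b² (F(x, b) = -7 + (5*b)*b = -7 + 5*b²)
W(A) = (2 + A)/(1 + A) (W(A) = (A + 2)/(A + 1) = (2 + A)/(1 + A))
F(-1, 10) - 52*W(8) = (-7 + 5*10²) - 52*(2 + 8)/(1 + 8) = (-7 + 5*100) - 52*10/9 = (-7 + 500) - 52*10/9 = 493 - 52*10/9 = 493 - 520/9 = 3917/9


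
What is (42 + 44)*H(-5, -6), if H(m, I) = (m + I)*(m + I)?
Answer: 10406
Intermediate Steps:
H(m, I) = (I + m)² (H(m, I) = (I + m)*(I + m) = (I + m)²)
(42 + 44)*H(-5, -6) = (42 + 44)*(-6 - 5)² = 86*(-11)² = 86*121 = 10406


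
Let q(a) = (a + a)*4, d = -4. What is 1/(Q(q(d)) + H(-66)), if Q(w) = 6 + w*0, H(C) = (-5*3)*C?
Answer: 1/996 ≈ 0.0010040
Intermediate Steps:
H(C) = -15*C
q(a) = 8*a (q(a) = (2*a)*4 = 8*a)
Q(w) = 6 (Q(w) = 6 + 0 = 6)
1/(Q(q(d)) + H(-66)) = 1/(6 - 15*(-66)) = 1/(6 + 990) = 1/996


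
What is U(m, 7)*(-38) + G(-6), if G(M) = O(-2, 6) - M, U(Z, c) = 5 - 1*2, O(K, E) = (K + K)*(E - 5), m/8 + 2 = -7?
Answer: -112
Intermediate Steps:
m = -72 (m = -16 + 8*(-7) = -16 - 56 = -72)
O(K, E) = 2*K*(-5 + E) (O(K, E) = (2*K)*(-5 + E) = 2*K*(-5 + E))
U(Z, c) = 3 (U(Z, c) = 5 - 2 = 3)
G(M) = -4 - M (G(M) = 2*(-2)*(-5 + 6) - M = 2*(-2)*1 - M = -4 - M)
U(m, 7)*(-38) + G(-6) = 3*(-38) + (-4 - 1*(-6)) = -114 + (-4 + 6) = -114 + 2 = -112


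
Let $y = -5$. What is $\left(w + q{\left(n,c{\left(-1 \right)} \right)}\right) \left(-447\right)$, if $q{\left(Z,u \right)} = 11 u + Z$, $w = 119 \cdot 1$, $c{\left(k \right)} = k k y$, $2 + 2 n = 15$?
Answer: $- \frac{63027}{2} \approx -31514.0$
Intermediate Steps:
$n = \frac{13}{2}$ ($n = -1 + \frac{1}{2} \cdot 15 = -1 + \frac{15}{2} = \frac{13}{2} \approx 6.5$)
$c{\left(k \right)} = - 5 k^{2}$ ($c{\left(k \right)} = k k \left(-5\right) = k^{2} \left(-5\right) = - 5 k^{2}$)
$w = 119$
$q{\left(Z,u \right)} = Z + 11 u$
$\left(w + q{\left(n,c{\left(-1 \right)} \right)}\right) \left(-447\right) = \left(119 + \left(\frac{13}{2} + 11 \left(- 5 \left(-1\right)^{2}\right)\right)\right) \left(-447\right) = \left(119 + \left(\frac{13}{2} + 11 \left(\left(-5\right) 1\right)\right)\right) \left(-447\right) = \left(119 + \left(\frac{13}{2} + 11 \left(-5\right)\right)\right) \left(-447\right) = \left(119 + \left(\frac{13}{2} - 55\right)\right) \left(-447\right) = \left(119 - \frac{97}{2}\right) \left(-447\right) = \frac{141}{2} \left(-447\right) = - \frac{63027}{2}$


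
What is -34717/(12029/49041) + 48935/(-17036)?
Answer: -29005339418407/204926044 ≈ -1.4154e+5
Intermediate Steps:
-34717/(12029/49041) + 48935/(-17036) = -34717/(12029*(1/49041)) + 48935*(-1/17036) = -34717/12029/49041 - 48935/17036 = -34717*49041/12029 - 48935/17036 = -1702556397/12029 - 48935/17036 = -29005339418407/204926044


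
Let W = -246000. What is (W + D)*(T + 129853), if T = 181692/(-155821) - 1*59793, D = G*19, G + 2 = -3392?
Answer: -3389463131938048/155821 ≈ -2.1752e+10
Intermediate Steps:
G = -3394 (G = -2 - 3392 = -3394)
D = -64486 (D = -3394*19 = -64486)
T = -9317186745/155821 (T = 181692*(-1/155821) - 59793 = -181692/155821 - 59793 = -9317186745/155821 ≈ -59794.)
(W + D)*(T + 129853) = (-246000 - 64486)*(-9317186745/155821 + 129853) = -310486*10916637568/155821 = -3389463131938048/155821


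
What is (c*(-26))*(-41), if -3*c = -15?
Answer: 5330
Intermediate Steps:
c = 5 (c = -⅓*(-15) = 5)
(c*(-26))*(-41) = (5*(-26))*(-41) = -130*(-41) = 5330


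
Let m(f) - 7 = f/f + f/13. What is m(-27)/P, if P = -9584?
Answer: -77/124592 ≈ -0.00061802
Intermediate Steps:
m(f) = 8 + f/13 (m(f) = 7 + (f/f + f/13) = 7 + (1 + f*(1/13)) = 7 + (1 + f/13) = 8 + f/13)
m(-27)/P = (8 + (1/13)*(-27))/(-9584) = (8 - 27/13)*(-1/9584) = (77/13)*(-1/9584) = -77/124592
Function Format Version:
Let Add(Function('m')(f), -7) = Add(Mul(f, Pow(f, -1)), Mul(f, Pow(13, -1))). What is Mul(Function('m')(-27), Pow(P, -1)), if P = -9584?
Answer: Rational(-77, 124592) ≈ -0.00061802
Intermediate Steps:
Function('m')(f) = Add(8, Mul(Rational(1, 13), f)) (Function('m')(f) = Add(7, Add(Mul(f, Pow(f, -1)), Mul(f, Pow(13, -1)))) = Add(7, Add(1, Mul(f, Rational(1, 13)))) = Add(7, Add(1, Mul(Rational(1, 13), f))) = Add(8, Mul(Rational(1, 13), f)))
Mul(Function('m')(-27), Pow(P, -1)) = Mul(Add(8, Mul(Rational(1, 13), -27)), Pow(-9584, -1)) = Mul(Add(8, Rational(-27, 13)), Rational(-1, 9584)) = Mul(Rational(77, 13), Rational(-1, 9584)) = Rational(-77, 124592)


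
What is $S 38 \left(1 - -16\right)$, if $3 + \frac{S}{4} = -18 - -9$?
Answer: $-31008$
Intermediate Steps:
$S = -48$ ($S = -12 + 4 \left(-18 - -9\right) = -12 + 4 \left(-18 + 9\right) = -12 + 4 \left(-9\right) = -12 - 36 = -48$)
$S 38 \left(1 - -16\right) = \left(-48\right) 38 \left(1 - -16\right) = - 1824 \left(1 + 16\right) = \left(-1824\right) 17 = -31008$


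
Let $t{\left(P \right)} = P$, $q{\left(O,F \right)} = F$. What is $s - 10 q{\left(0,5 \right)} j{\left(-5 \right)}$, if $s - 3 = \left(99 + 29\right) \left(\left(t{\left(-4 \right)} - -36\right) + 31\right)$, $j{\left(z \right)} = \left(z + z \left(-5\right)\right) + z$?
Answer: $-6050250$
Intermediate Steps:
$j{\left(z \right)} = - 3 z$ ($j{\left(z \right)} = \left(z - 5 z\right) + z = - 4 z + z = - 3 z$)
$s = 8067$ ($s = 3 + \left(99 + 29\right) \left(\left(-4 - -36\right) + 31\right) = 3 + 128 \left(\left(-4 + 36\right) + 31\right) = 3 + 128 \left(32 + 31\right) = 3 + 128 \cdot 63 = 3 + 8064 = 8067$)
$s - 10 q{\left(0,5 \right)} j{\left(-5 \right)} = 8067 \left(-10\right) 5 \left(\left(-3\right) \left(-5\right)\right) = 8067 \left(\left(-50\right) 15\right) = 8067 \left(-750\right) = -6050250$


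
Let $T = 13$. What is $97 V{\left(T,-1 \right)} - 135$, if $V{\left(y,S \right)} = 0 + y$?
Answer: $1126$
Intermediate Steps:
$V{\left(y,S \right)} = y$
$97 V{\left(T,-1 \right)} - 135 = 97 \cdot 13 - 135 = 1261 - 135 = 1126$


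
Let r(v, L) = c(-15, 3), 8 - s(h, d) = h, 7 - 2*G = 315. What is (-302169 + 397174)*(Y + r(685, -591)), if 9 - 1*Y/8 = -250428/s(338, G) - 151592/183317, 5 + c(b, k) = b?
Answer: -1151827176184468/2016487 ≈ -5.7120e+8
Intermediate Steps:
G = -154 (G = 7/2 - ½*315 = 7/2 - 315/2 = -154)
c(b, k) = -5 + b
s(h, d) = 8 - h
r(v, L) = -20 (r(v, L) = -5 - 15 = -20)
Y = -60417643768/10082435 (Y = 72 - 8*(-250428/(8 - 1*338) - 151592/183317) = 72 - 8*(-250428/(8 - 338) - 151592*1/183317) = 72 - 8*(-250428/(-330) - 151592/183317) = 72 - 8*(-250428*(-1/330) - 151592/183317) = 72 - 8*(41738/55 - 151592/183317) = 72 - 8*7642947386/10082435 = 72 - 61143579088/10082435 = -60417643768/10082435 ≈ -5992.4)
(-302169 + 397174)*(Y + r(685, -591)) = (-302169 + 397174)*(-60417643768/10082435 - 20) = 95005*(-60619292468/10082435) = -1151827176184468/2016487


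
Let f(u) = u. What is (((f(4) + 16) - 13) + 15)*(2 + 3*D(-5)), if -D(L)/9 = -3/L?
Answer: -1562/5 ≈ -312.40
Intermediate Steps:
D(L) = 27/L (D(L) = -(-27)/L = 27/L)
(((f(4) + 16) - 13) + 15)*(2 + 3*D(-5)) = (((4 + 16) - 13) + 15)*(2 + 3*(27/(-5))) = ((20 - 13) + 15)*(2 + 3*(27*(-1/5))) = (7 + 15)*(2 + 3*(-27/5)) = 22*(2 - 81/5) = 22*(-71/5) = -1562/5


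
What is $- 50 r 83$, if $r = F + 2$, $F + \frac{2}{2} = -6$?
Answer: $20750$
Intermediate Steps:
$F = -7$ ($F = -1 - 6 = -7$)
$r = -5$ ($r = -7 + 2 = -5$)
$- 50 r 83 = \left(-50\right) \left(-5\right) 83 = 250 \cdot 83 = 20750$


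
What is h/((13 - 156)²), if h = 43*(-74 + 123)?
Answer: 2107/20449 ≈ 0.10304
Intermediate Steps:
h = 2107 (h = 43*49 = 2107)
h/((13 - 156)²) = 2107/((13 - 156)²) = 2107/((-143)²) = 2107/20449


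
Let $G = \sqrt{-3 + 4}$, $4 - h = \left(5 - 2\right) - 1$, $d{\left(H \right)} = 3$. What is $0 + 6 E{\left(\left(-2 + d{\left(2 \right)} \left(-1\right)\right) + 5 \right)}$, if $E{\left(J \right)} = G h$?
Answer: $12$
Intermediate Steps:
$h = 2$ ($h = 4 - \left(\left(5 - 2\right) - 1\right) = 4 - \left(3 - 1\right) = 4 - 2 = 2$)
$G = 1$ ($G = \sqrt{1} = 1$)
$E{\left(J \right)} = 2$ ($E{\left(J \right)} = 1 \cdot 2 = 2$)
$0 + 6 E{\left(\left(-2 + d{\left(2 \right)} \left(-1\right)\right) + 5 \right)} = 0 + 6 \cdot 2 = 0 + 12 = 12$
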